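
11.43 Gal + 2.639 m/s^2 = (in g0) 0.2808. Check: 1 Gal = 0.01 m/s^2, so 11.43 Gal = 11.43 * 0.01 = 0.1143 m/s^2. 2.639 m/s^2 is already in m/s^2. Sum: 0.1143 + 2.639 = 2.7533 m/s^2. 1 g0 = 9.80665 m/s^2, so 2.7533 m/s^2 = 2.7533 / 9.80665 = 0.28075846 g0 ≈ 0.2808 g0 (4 s.f.).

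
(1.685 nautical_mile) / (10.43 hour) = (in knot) 1 nautical_mile = 1852 m, so 1.685 nautical_mile = 1.685 * 1852 = 3120.62 m. 1 hour = 3600 s, so 10.43 hour = 10.43 * 3600 = 37548 s. Combine: 3120.62 m / 37548 s = 0.083110152 m/s. 1 knot = 0.51444444 m/s, so 0.083110152 m/s = 0.083110152 / 0.51444444 = 0.16155321 knot ≈ 0.1616 knot (4 s.f.). Final answer: 0.1616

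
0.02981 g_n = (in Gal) 1 g_n = 9.80665 m/s^2, so 0.02981 g_n = 0.02981 * 9.80665 = 0.29233624 m/s^2. 1 Gal = 0.01 m/s^2, so 0.29233624 m/s^2 = 0.29233624 / 0.01 = 29.233624 Gal ≈ 29.23 Gal (4 s.f.). Final answer: 29.23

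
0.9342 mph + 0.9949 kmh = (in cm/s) 69.4. Check: 1 mph = 0.44704 m/s, so 0.9342 mph = 0.9342 * 0.44704 = 0.41762477 m/s. 1 kmh = 0.27777778 m/s, so 0.9949 kmh = 0.9949 * 0.27777778 = 0.27636111 m/s. Sum: 0.41762477 + 0.27636111 = 0.69398588 m/s. 1 cm/s = 0.01 m/s, so 0.69398588 m/s = 0.69398588 / 0.01 = 69.398588 cm/s ≈ 69.4 cm/s (4 s.f.).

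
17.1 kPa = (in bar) 1 kPa = 1000 Pa, so 17.1 kPa = 17.1 * 1000 = 17100 Pa. 1 bar = 100000 Pa, so 17100 Pa = 17100 / 100000 = 0.171 bar. Final answer: 0.171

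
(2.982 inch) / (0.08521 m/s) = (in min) 0.01481. Check: 1 inch = 0.0254 m, so 2.982 inch = 2.982 * 0.0254 = 0.0757428 m. 0.08521 m/s is already in m/s. Combine: 0.0757428 m / 0.08521 m/s = 0.88889567 s. 1 min = 60 s, so 0.88889567 s = 0.88889567 / 60 = 0.014814928 min ≈ 0.01481 min (4 s.f.).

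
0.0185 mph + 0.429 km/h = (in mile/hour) 0.2851. Check: 1 mph = 0.44704 m/s, so 0.0185 mph = 0.0185 * 0.44704 = 0.00827024 m/s. 1 km/h = 0.27777778 m/s, so 0.429 km/h = 0.429 * 0.27777778 = 0.11916667 m/s. Sum: 0.00827024 + 0.11916667 = 0.12743691 m/s. 1 mile/hour = 0.44704 m/s, so 0.12743691 m/s = 0.12743691 / 0.44704 = 0.28506824 mile/hour ≈ 0.2851 mile/hour (4 s.f.).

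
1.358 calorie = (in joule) 5.682. Check: 1 calorie = 4.184 J, so 1.358 calorie = 1.358 * 4.184 = 5.681872 J. 5.681872 J = 5.681872 joule ≈ 5.682 joule (4 s.f.).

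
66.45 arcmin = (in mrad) 19.33. Check: 1 arcmin = 0.00029088821 rad, so 66.45 arcmin = 66.45 * 0.00029088821 = 0.019329521 rad. 1 mrad = 0.001 rad, so 0.019329521 rad = 0.019329521 / 0.001 = 19.329521 mrad ≈ 19.33 mrad (4 s.f.).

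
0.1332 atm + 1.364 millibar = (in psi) 1 atm = 101325 Pa, so 0.1332 atm = 0.1332 * 101325 = 13496.49 Pa. 1 millibar = 100 Pa, so 1.364 millibar = 1.364 * 100 = 136.4 Pa. Sum: 13496.49 + 136.4 = 13632.89 Pa. 1 psi = 6894.7573 Pa, so 13632.89 Pa = 13632.89 / 6894.7573 = 1.9772835 psi ≈ 1.977 psi (4 s.f.). Final answer: 1.977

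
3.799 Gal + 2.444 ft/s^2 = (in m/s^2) 1 Gal = 0.01 m/s^2, so 3.799 Gal = 3.799 * 0.01 = 0.03799 m/s^2. 1 ft/s^2 = 0.3048 m/s^2, so 2.444 ft/s^2 = 2.444 * 0.3048 = 0.7449312 m/s^2. Sum: 0.03799 + 0.7449312 = 0.7829212 m/s^2. Result: 0.7829212 m/s^2 ≈ 0.7829 m/s^2 (4 s.f.). Final answer: 0.7829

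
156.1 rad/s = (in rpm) 1 rpm = 0.10471976 rad/s, so 156.1 rad/s = 156.1 / 0.10471976 = 1490.6452 rpm ≈ 1491 rpm (4 s.f.). Final answer: 1491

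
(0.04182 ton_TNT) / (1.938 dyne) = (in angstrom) 9.029e+22. Check: 1 ton_TNT = 4.184e+09 J, so 0.04182 ton_TNT = 0.04182 * 4.184e+09 = 1.7497488e+08 J. 1 dyne = 1e-05 N, so 1.938 dyne = 1.938 * 1e-05 = 1.938e-05 N. Combine: 1.7497488e+08 J / 1.938e-05 N = 9.0286316e+12 m. 1 angstrom = 1e-10 m, so 9.0286316e+12 m = 9.0286316e+12 / 1e-10 = 9.0286316e+22 angstrom ≈ 9.029e+22 angstrom (4 s.f.).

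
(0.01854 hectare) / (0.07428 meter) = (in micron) 2.496e+09. Check: 1 hectare = 10000 m^2, so 0.01854 hectare = 0.01854 * 10000 = 185.4 m^2. 0.07428 meter = 0.07428 m. Combine: 185.4 m^2 / 0.07428 m = 2495.9612 m. 1 micron = 1e-06 m, so 2495.9612 m = 2495.9612 / 1e-06 = 2.4959612e+09 micron ≈ 2.496e+09 micron (4 s.f.).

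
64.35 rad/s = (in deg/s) 1 deg/s = 0.017453293 rad/s, so 64.35 rad/s = 64.35 / 0.017453293 = 3686.9834 deg/s ≈ 3687 deg/s (4 s.f.). Final answer: 3687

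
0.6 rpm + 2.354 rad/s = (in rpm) 1 rpm = 0.10471976 rad/s, so 0.6 rpm = 0.6 * 0.10471976 = 0.062831853 rad/s. 2.354 rad/s is already in rad/s. Sum: 0.062831853 + 2.354 = 2.4168319 rad/s. 1 rpm = 0.10471976 rad/s, so 2.4168319 rad/s = 2.4168319 / 0.10471976 = 23.079044 rpm ≈ 23.08 rpm (4 s.f.). Final answer: 23.08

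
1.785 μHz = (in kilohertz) 1.785e-09. Check: 1 μHz = 1e-06 Hz, so 1.785 μHz = 1.785 * 1e-06 = 1.785e-06 Hz. 1 kilohertz = 1000 Hz, so 1.785e-06 Hz = 1.785e-06 / 1000 = 1.785e-09 kilohertz.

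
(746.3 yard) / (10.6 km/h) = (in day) 1 yard = 0.9144 m, so 746.3 yard = 746.3 * 0.9144 = 682.41672 m. 1 km/h = 0.27777778 m/s, so 10.6 km/h = 10.6 * 0.27777778 = 2.9444444 m/s. Combine: 682.41672 m / 2.9444444 m/s = 231.76417 s. 1 day = 86400 s, so 231.76417 s = 231.76417 / 86400 = 0.0026824557 day ≈ 0.002682 day (4 s.f.). Final answer: 0.002682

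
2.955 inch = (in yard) 0.08208. Check: 1 inch = 0.0254 m, so 2.955 inch = 2.955 * 0.0254 = 0.075057 m. 1 yard = 0.9144 m, so 0.075057 m = 0.075057 / 0.9144 = 0.082083333 yard ≈ 0.08208 yard (4 s.f.).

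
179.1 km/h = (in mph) 1 km/h = 0.27777778 m/s, so 179.1 km/h = 179.1 * 0.27777778 = 49.75 m/s. 1 mph = 0.44704 m/s, so 49.75 m/s = 49.75 / 0.44704 = 111.28758 mph ≈ 111.3 mph (4 s.f.). Final answer: 111.3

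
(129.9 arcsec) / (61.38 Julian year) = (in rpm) 1 arcsec = 4.8481368e-06 rad, so 129.9 arcsec = 129.9 * 4.8481368e-06 = 0.00062977297 rad. 1 Julian year = 31557600 s, so 61.38 Julian year = 61.38 * 31557600 = 1.9370055e+09 s. Combine: 0.00062977297 rad / 1.9370055e+09 s = 3.251271e-13 rad/s. 1 rpm = 0.10471976 rad/s, so 3.251271e-13 rad/s = 3.251271e-13 / 0.10471976 = 3.1047351e-12 rpm ≈ 3.105e-12 rpm (4 s.f.). Final answer: 3.105e-12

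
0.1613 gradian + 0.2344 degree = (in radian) 1 gradian = 0.015707963 rad, so 0.1613 gradian = 0.1613 * 0.015707963 = 0.0025336945 rad. 1 degree = 0.017453293 rad, so 0.2344 degree = 0.2344 * 0.017453293 = 0.0040910518 rad. Sum: 0.0025336945 + 0.0040910518 = 0.0066247462 rad. 0.0066247462 rad = 0.0066247462 radian ≈ 0.006625 radian (4 s.f.). Final answer: 0.006625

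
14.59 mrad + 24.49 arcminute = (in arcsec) 1 mrad = 0.001 rad, so 14.59 mrad = 14.59 * 0.001 = 0.01459 rad. 1 arcminute = 0.00029088821 rad, so 24.49 arcminute = 24.49 * 0.00029088821 = 0.0071238522 rad. Sum: 0.01459 + 0.0071238522 = 0.021713852 rad. 1 arcsec = 4.8481368e-06 rad, so 0.021713852 rad = 0.021713852 / 4.8481368e-06 = 4478.8035 arcsec ≈ 4479 arcsec (4 s.f.). Final answer: 4479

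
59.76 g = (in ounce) 1 g = 0.001 kg, so 59.76 g = 59.76 * 0.001 = 0.05976 kg. 1 ounce = 0.028349523 kg, so 0.05976 kg = 0.05976 / 0.028349523 = 2.107972 ounce ≈ 2.108 ounce (4 s.f.). Final answer: 2.108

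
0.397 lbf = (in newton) 1 lbf = 4.4482216 N, so 0.397 lbf = 0.397 * 4.4482216 = 1.765944 N. 1.765944 N = 1.765944 newton ≈ 1.766 newton (4 s.f.). Final answer: 1.766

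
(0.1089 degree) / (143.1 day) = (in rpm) 1.468e-09. Check: 1 degree = 0.017453293 rad, so 0.1089 degree = 0.1089 * 0.017453293 = 0.0019006636 rad. 1 day = 86400 s, so 143.1 day = 143.1 * 86400 = 12363840 s. Combine: 0.0019006636 rad / 12363840 s = 1.5372761e-10 rad/s. 1 rpm = 0.10471976 rad/s, so 1.5372761e-10 rad/s = 1.5372761e-10 / 0.10471976 = 1.4679905e-09 rpm ≈ 1.468e-09 rpm (4 s.f.).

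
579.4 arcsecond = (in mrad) 1 arcsecond = 4.8481368e-06 rad, so 579.4 arcsecond = 579.4 * 4.8481368e-06 = 0.0028090105 rad. 1 mrad = 0.001 rad, so 0.0028090105 rad = 0.0028090105 / 0.001 = 2.8090105 mrad ≈ 2.809 mrad (4 s.f.). Final answer: 2.809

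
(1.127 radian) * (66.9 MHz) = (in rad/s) 7.54e+07. Check: 1.127 radian = 1.127 rad. 1 MHz = 1000000 Hz, so 66.9 MHz = 66.9 * 1000000 = 66900000 Hz. Combine: 1.127 rad * 66900000 Hz = 75396300 rad/s. Result: 75396300 rad/s ≈ 7.54e+07 rad/s (4 s.f.).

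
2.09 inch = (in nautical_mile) 1 inch = 0.0254 m, so 2.09 inch = 2.09 * 0.0254 = 0.053086 m. 1 nautical_mile = 1852 m, so 0.053086 m = 0.053086 / 1852 = 2.8664147e-05 nautical_mile ≈ 2.866e-05 nautical_mile (4 s.f.). Final answer: 2.866e-05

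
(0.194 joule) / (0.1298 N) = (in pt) 4237. Check: 0.194 joule = 0.194 J. 0.1298 N is already in N. Combine: 0.194 J / 0.1298 N = 1.4946071 m. 1 pt = 0.00035277778 m, so 1.4946071 m = 1.4946071 / 0.00035277778 = 4236.6815 pt ≈ 4237 pt (4 s.f.).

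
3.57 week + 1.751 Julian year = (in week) 94.93. Check: 1 week = 604800 s, so 3.57 week = 3.57 * 604800 = 2159136 s. 1 Julian year = 31557600 s, so 1.751 Julian year = 1.751 * 31557600 = 55257358 s. Sum: 2159136 + 55257358 = 57416494 s. 1 week = 604800 s, so 57416494 s = 57416494 / 604800 = 94.934679 week ≈ 94.93 week (4 s.f.).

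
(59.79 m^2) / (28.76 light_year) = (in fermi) 0.2197. Check: 59.79 m^2 is already in m^2. 1 light_year = 9.4607305e+15 m, so 28.76 light_year = 28.76 * 9.4607305e+15 = 2.7209061e+17 m. Combine: 59.79 m^2 / 2.7209061e+17 m = 2.1974298e-16 m. 1 fermi = 1e-15 m, so 2.1974298e-16 m = 2.1974298e-16 / 1e-15 = 0.21974298 fermi ≈ 0.2197 fermi (4 s.f.).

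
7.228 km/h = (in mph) 4.491. Check: 1 km/h = 0.27777778 m/s, so 7.228 km/h = 7.228 * 0.27777778 = 2.0077778 m/s. 1 mph = 0.44704 m/s, so 2.0077778 m/s = 2.0077778 / 0.44704 = 4.491271 mph ≈ 4.491 mph (4 s.f.).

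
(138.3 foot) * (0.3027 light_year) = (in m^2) 1.207e+17. Check: 1 foot = 0.3048 m, so 138.3 foot = 138.3 * 0.3048 = 42.15384 m. 1 light_year = 9.4607305e+15 m, so 0.3027 light_year = 0.3027 * 9.4607305e+15 = 2.8637631e+15 m. Combine: 42.15384 m * 2.8637631e+15 m = 1.2071861e+17 m^2. Result: 1.2071861e+17 m^2 ≈ 1.207e+17 m^2 (4 s.f.).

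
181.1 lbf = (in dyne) 8.056e+07. Check: 1 lbf = 4.4482216 N, so 181.1 lbf = 181.1 * 4.4482216 = 805.57293 N. 1 dyne = 1e-05 N, so 805.57293 N = 805.57293 / 1e-05 = 80557293 dyne ≈ 8.056e+07 dyne (4 s.f.).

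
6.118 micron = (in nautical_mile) 1 micron = 1e-06 m, so 6.118 micron = 6.118 * 1e-06 = 6.118e-06 m. 1 nautical_mile = 1852 m, so 6.118e-06 m = 6.118e-06 / 1852 = 3.3034557e-09 nautical_mile ≈ 3.303e-09 nautical_mile (4 s.f.). Final answer: 3.303e-09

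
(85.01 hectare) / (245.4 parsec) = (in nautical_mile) 1 hectare = 10000 m^2, so 85.01 hectare = 85.01 * 10000 = 850100 m^2. 1 parsec = 3.0856776e+16 m, so 245.4 parsec = 245.4 * 3.0856776e+16 = 7.5722528e+18 m. Combine: 850100 m^2 / 7.5722528e+18 m = 1.1226514e-13 m. 1 nautical_mile = 1852 m, so 1.1226514e-13 m = 1.1226514e-13 / 1852 = 6.0618325e-17 nautical_mile ≈ 6.062e-17 nautical_mile (4 s.f.). Final answer: 6.062e-17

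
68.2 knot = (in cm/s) 1 knot = 0.51444444 m/s, so 68.2 knot = 68.2 * 0.51444444 = 35.085111 m/s. 1 cm/s = 0.01 m/s, so 35.085111 m/s = 35.085111 / 0.01 = 3508.5111 cm/s ≈ 3509 cm/s (4 s.f.). Final answer: 3509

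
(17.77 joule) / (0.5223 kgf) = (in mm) 3469. Check: 17.77 joule = 17.77 J. 1 kgf = 9.80665 N, so 0.5223 kgf = 0.5223 * 9.80665 = 5.1220133 N. Combine: 17.77 J / 5.1220133 N = 3.4693389 m. 1 mm = 0.001 m, so 3.4693389 m = 3.4693389 / 0.001 = 3469.3389 mm ≈ 3469 mm (4 s.f.).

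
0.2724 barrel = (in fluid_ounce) 1 barrel = 0.15898729 m^3, so 0.2724 barrel = 0.2724 * 0.15898729 = 0.043308139 m^3. 1 fluid_ounce = 2.957353e-05 m^3, so 0.043308139 m^3 = 0.043308139 / 2.957353e-05 = 1464.4224 fluid_ounce ≈ 1464 fluid_ounce (4 s.f.). Final answer: 1464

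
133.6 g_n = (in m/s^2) 1 g_n = 9.80665 m/s^2, so 133.6 g_n = 133.6 * 9.80665 = 1310.1684 m/s^2. Result: 1310.1684 m/s^2 ≈ 1310 m/s^2 (4 s.f.). Final answer: 1310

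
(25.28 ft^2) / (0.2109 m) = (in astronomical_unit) 1 ft^2 = 0.09290304 m^2, so 25.28 ft^2 = 25.28 * 0.09290304 = 2.3485889 m^2. 0.2109 m is already in m. Combine: 2.3485889 m^2 / 0.2109 m = 11.136031 m. 1 astronomical_unit = 1.4959787e+11 m, so 11.136031 m = 11.136031 / 1.4959787e+11 = 7.4439767e-11 astronomical_unit ≈ 7.444e-11 astronomical_unit (4 s.f.). Final answer: 7.444e-11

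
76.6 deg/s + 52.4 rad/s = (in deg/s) 3079. Check: 1 deg/s = 0.017453293 rad/s, so 76.6 deg/s = 76.6 * 0.017453293 = 1.3369222 rad/s. 52.4 rad/s is already in rad/s. Sum: 1.3369222 + 52.4 = 53.736922 rad/s. 1 deg/s = 0.017453293 rad/s, so 53.736922 rad/s = 53.736922 / 0.017453293 = 3078.8988 deg/s ≈ 3079 deg/s (4 s.f.).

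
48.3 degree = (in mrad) 843. Check: 1 degree = 0.017453293 rad, so 48.3 degree = 48.3 * 0.017453293 = 0.84299403 rad. 1 mrad = 0.001 rad, so 0.84299403 rad = 0.84299403 / 0.001 = 842.99403 mrad ≈ 843 mrad (4 s.f.).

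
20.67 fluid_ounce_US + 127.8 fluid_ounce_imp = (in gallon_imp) 1 fluid_ounce_US = 2.957353e-05 m^3, so 20.67 fluid_ounce_US = 20.67 * 2.957353e-05 = 0.00061128486 m^3. 1 fluid_ounce_imp = 2.8413063e-05 m^3, so 127.8 fluid_ounce_imp = 127.8 * 2.8413063e-05 = 0.0036311894 m^3. Sum: 0.00061128486 + 0.0036311894 = 0.0042424742 m^3. 1 gallon_imp = 0.00454609 m^3, so 0.0042424742 m^3 = 0.0042424742 / 0.00454609 = 0.93321387 gallon_imp ≈ 0.9332 gallon_imp (4 s.f.). Final answer: 0.9332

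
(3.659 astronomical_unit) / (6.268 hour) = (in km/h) 8.733e+07. Check: 1 astronomical_unit = 1.4959787e+11 m, so 3.659 astronomical_unit = 3.659 * 1.4959787e+11 = 5.4737861e+11 m. 1 hour = 3600 s, so 6.268 hour = 6.268 * 3600 = 22564.8 s. Combine: 5.4737861e+11 m / 22564.8 s = 24258075 m/s. 1 km/h = 0.27777778 m/s, so 24258075 m/s = 24258075 / 0.27777778 = 87329070 km/h ≈ 8.733e+07 km/h (4 s.f.).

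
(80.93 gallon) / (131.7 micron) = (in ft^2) 1 gallon = 0.0037854118 m^3, so 80.93 gallon = 80.93 * 0.0037854118 = 0.30635338 m^3. 1 micron = 1e-06 m, so 131.7 micron = 131.7 * 1e-06 = 0.0001317 m. Combine: 0.30635338 m^3 / 0.0001317 m = 2326.1456 m^2. 1 ft^2 = 0.09290304 m^2, so 2326.1456 m^2 = 2326.1456 / 0.09290304 = 25038.423 ft^2 ≈ 2.504e+04 ft^2 (4 s.f.). Final answer: 2.504e+04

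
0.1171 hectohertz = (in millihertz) 1 hectohertz = 100 Hz, so 0.1171 hectohertz = 0.1171 * 100 = 11.71 Hz. 1 millihertz = 0.001 Hz, so 11.71 Hz = 11.71 / 0.001 = 11710 millihertz ≈ 1.171e+04 millihertz (4 s.f.). Final answer: 1.171e+04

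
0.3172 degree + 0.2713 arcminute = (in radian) 0.005615. Check: 1 degree = 0.017453293 rad, so 0.3172 degree = 0.3172 * 0.017453293 = 0.0055361844 rad. 1 arcminute = 0.00029088821 rad, so 0.2713 arcminute = 0.2713 * 0.00029088821 = 7.8917971e-05 rad. Sum: 0.0055361844 + 7.8917971e-05 = 0.0056151024 rad. 0.0056151024 rad = 0.0056151024 radian ≈ 0.005615 radian (4 s.f.).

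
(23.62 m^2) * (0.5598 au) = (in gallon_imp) 23.62 m^2 is already in m^2. 1 au = 1.4959787e+11 m, so 0.5598 au = 0.5598 * 1.4959787e+11 = 8.3744888e+10 m. Combine: 23.62 m^2 * 8.3744888e+10 m = 1.9780543e+12 m^3. 1 gallon_imp = 0.00454609 m^3, so 1.9780543e+12 m^3 = 1.9780543e+12 / 0.00454609 = 4.3511111e+14 gallon_imp ≈ 4.351e+14 gallon_imp (4 s.f.). Final answer: 4.351e+14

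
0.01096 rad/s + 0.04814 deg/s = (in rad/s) 0.0118. Check: 0.01096 rad/s is already in rad/s. 1 deg/s = 0.017453293 rad/s, so 0.04814 deg/s = 0.04814 * 0.017453293 = 0.0008402015 rad/s. Sum: 0.01096 + 0.0008402015 = 0.011800202 rad/s. Result: 0.011800202 rad/s ≈ 0.0118 rad/s (4 s.f.).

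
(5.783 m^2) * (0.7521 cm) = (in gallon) 5.783 m^2 is already in m^2. 1 cm = 0.01 m, so 0.7521 cm = 0.7521 * 0.01 = 0.007521 m. Combine: 5.783 m^2 * 0.007521 m = 0.043493943 m^3. 1 gallon = 0.0037854118 m^3, so 0.043493943 m^3 = 0.043493943 / 0.0037854118 = 11.489884 gallon ≈ 11.49 gallon (4 s.f.). Final answer: 11.49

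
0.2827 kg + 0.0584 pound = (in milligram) 0.2827 kg is already in kg. 1 pound = 0.45359237 kg, so 0.0584 pound = 0.0584 * 0.45359237 = 0.026489794 kg. Sum: 0.2827 + 0.026489794 = 0.30918979 kg. 1 milligram = 1e-06 kg, so 0.30918979 kg = 0.30918979 / 1e-06 = 309189.79 milligram ≈ 3.092e+05 milligram (4 s.f.). Final answer: 3.092e+05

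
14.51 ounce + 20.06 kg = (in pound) 1 ounce = 0.028349523 kg, so 14.51 ounce = 14.51 * 0.028349523 = 0.41135158 kg. 20.06 kg is already in kg. Sum: 0.41135158 + 20.06 = 20.471352 kg. 1 pound = 0.45359237 kg, so 20.471352 kg = 20.471352 / 0.45359237 = 45.131605 pound ≈ 45.13 pound (4 s.f.). Final answer: 45.13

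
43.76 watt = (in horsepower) 0.05868. Check: 43.76 watt = 43.76 W. 1 horsepower = 745.69987 W, so 43.76 W = 43.76 / 745.69987 = 0.058683127 horsepower ≈ 0.05868 horsepower (4 s.f.).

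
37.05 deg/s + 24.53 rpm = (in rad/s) 1 deg/s = 0.017453293 rad/s, so 37.05 deg/s = 37.05 * 0.017453293 = 0.64664449 rad/s. 1 rpm = 0.10471976 rad/s, so 24.53 rpm = 24.53 * 0.10471976 = 2.5687756 rad/s. Sum: 0.64664449 + 2.5687756 = 3.2154201 rad/s. Result: 3.2154201 rad/s ≈ 3.215 rad/s (4 s.f.). Final answer: 3.215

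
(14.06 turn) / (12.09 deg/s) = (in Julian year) 1.327e-05. Check: 1 turn = 6.2831853 rad, so 14.06 turn = 14.06 * 6.2831853 = 88.341585 rad. 1 deg/s = 0.017453293 rad/s, so 12.09 deg/s = 12.09 * 0.017453293 = 0.21101031 rad/s. Combine: 88.341585 rad / 0.21101031 rad/s = 418.66005 s. 1 Julian year = 31557600 s, so 418.66005 s = 418.66005 / 31557600 = 1.3266536e-05 Julian year ≈ 1.327e-05 Julian year (4 s.f.).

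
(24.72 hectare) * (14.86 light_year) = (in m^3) 1 hectare = 10000 m^2, so 24.72 hectare = 24.72 * 10000 = 247200 m^2. 1 light_year = 9.4607305e+15 m, so 14.86 light_year = 14.86 * 9.4607305e+15 = 1.4058645e+17 m. Combine: 247200 m^2 * 1.4058645e+17 m = 3.4752972e+22 m^3. Result: 3.4752972e+22 m^3 ≈ 3.475e+22 m^3 (4 s.f.). Final answer: 3.475e+22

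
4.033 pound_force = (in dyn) 1.794e+06. Check: 1 pound_force = 4.4482216 N, so 4.033 pound_force = 4.033 * 4.4482216 = 17.939678 N. 1 dyn = 1e-05 N, so 17.939678 N = 17.939678 / 1e-05 = 1793967.8 dyn ≈ 1.794e+06 dyn (4 s.f.).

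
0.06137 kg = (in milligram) 6.137e+04. Check: 1 milligram = 1e-06 kg, so 0.06137 kg = 0.06137 / 1e-06 = 61370 milligram ≈ 6.137e+04 milligram (4 s.f.).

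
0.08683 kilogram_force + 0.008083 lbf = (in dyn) 8.875e+04. Check: 1 kilogram_force = 9.80665 N, so 0.08683 kilogram_force = 0.08683 * 9.80665 = 0.85151142 N. 1 lbf = 4.4482216 N, so 0.008083 lbf = 0.008083 * 4.4482216 = 0.035954975 N. Sum: 0.85151142 + 0.035954975 = 0.88746639 N. 1 dyn = 1e-05 N, so 0.88746639 N = 0.88746639 / 1e-05 = 88746.639 dyn ≈ 8.875e+04 dyn (4 s.f.).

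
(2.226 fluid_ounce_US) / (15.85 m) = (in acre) 1 fluid_ounce_US = 2.957353e-05 m^3, so 2.226 fluid_ounce_US = 2.226 * 2.957353e-05 = 6.5830677e-05 m^3. 15.85 m is already in m. Combine: 6.5830677e-05 m^3 / 15.85 m = 4.153355e-06 m^2. 1 acre = 4046.8564 m^2, so 4.153355e-06 m^2 = 4.153355e-06 / 4046.8564 = 1.0263164e-09 acre ≈ 1.026e-09 acre (4 s.f.). Final answer: 1.026e-09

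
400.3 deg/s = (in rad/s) 1 deg/s = 0.017453293 rad/s, so 400.3 deg/s = 400.3 * 0.017453293 = 6.986553 rad/s. Result: 6.986553 rad/s ≈ 6.987 rad/s (4 s.f.). Final answer: 6.987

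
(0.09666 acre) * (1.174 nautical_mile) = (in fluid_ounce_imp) 2.993e+10. Check: 1 acre = 4046.8564 m^2, so 0.09666 acre = 0.09666 * 4046.8564 = 391.16914 m^2. 1 nautical_mile = 1852 m, so 1.174 nautical_mile = 1.174 * 1852 = 2174.248 m. Combine: 391.16914 m^2 * 2174.248 m = 850498.72 m^3. 1 fluid_ounce_imp = 2.8413063e-05 m^3, so 850498.72 m^3 = 850498.72 / 2.8413063e-05 = 2.993337e+10 fluid_ounce_imp ≈ 2.993e+10 fluid_ounce_imp (4 s.f.).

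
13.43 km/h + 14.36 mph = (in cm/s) 1 km/h = 0.27777778 m/s, so 13.43 km/h = 13.43 * 0.27777778 = 3.7305556 m/s. 1 mph = 0.44704 m/s, so 14.36 mph = 14.36 * 0.44704 = 6.4194944 m/s. Sum: 3.7305556 + 6.4194944 = 10.15005 m/s. 1 cm/s = 0.01 m/s, so 10.15005 m/s = 10.15005 / 0.01 = 1015.005 cm/s ≈ 1015 cm/s (4 s.f.). Final answer: 1015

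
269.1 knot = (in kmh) 1 knot = 0.51444444 m/s, so 269.1 knot = 269.1 * 0.51444444 = 138.437 m/s. 1 kmh = 0.27777778 m/s, so 138.437 m/s = 138.437 / 0.27777778 = 498.3732 kmh ≈ 498.4 kmh (4 s.f.). Final answer: 498.4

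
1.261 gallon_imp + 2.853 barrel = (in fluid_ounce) 1 gallon_imp = 0.00454609 m^3, so 1.261 gallon_imp = 1.261 * 0.00454609 = 0.0057326195 m^3. 1 barrel = 0.15898729 m^3, so 2.853 barrel = 2.853 * 0.15898729 = 0.45359075 m^3. Sum: 0.0057326195 + 0.45359075 = 0.45932337 m^3. 1 fluid_ounce = 2.957353e-05 m^3, so 0.45932337 m^3 = 0.45932337 / 2.957353e-05 = 15531.571 fluid_ounce ≈ 1.553e+04 fluid_ounce (4 s.f.). Final answer: 1.553e+04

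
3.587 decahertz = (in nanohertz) 1 decahertz = 10 Hz, so 3.587 decahertz = 3.587 * 10 = 35.87 Hz. 1 nanohertz = 1e-09 Hz, so 35.87 Hz = 35.87 / 1e-09 = 3.587e+10 nanohertz. Final answer: 3.587e+10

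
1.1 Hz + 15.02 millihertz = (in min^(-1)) 66.9. Check: 1.1 Hz is already in Hz. 1 millihertz = 0.001 Hz, so 15.02 millihertz = 15.02 * 0.001 = 0.01502 Hz. Sum: 1.1 + 0.01502 = 1.11502 Hz. 1 min^(-1) = 0.016666667 Hz, so 1.11502 Hz = 1.11502 / 0.016666667 = 66.9012 min^(-1) ≈ 66.9 min^(-1) (4 s.f.).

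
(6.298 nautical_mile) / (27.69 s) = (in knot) 1 nautical_mile = 1852 m, so 6.298 nautical_mile = 6.298 * 1852 = 11663.896 m. 27.69 s is already in s. Combine: 11663.896 m / 27.69 s = 421.23135 m/s. 1 knot = 0.51444444 m/s, so 421.23135 m/s = 421.23135 / 0.51444444 = 818.80823 knot ≈ 818.8 knot (4 s.f.). Final answer: 818.8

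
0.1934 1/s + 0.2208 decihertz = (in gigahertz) 0.1934 1/s = 0.1934 Hz. 1 decihertz = 0.1 Hz, so 0.2208 decihertz = 0.2208 * 0.1 = 0.02208 Hz. Sum: 0.1934 + 0.02208 = 0.21548 Hz. 1 gigahertz = 1e+09 Hz, so 0.21548 Hz = 0.21548 / 1e+09 = 2.1548e-10 gigahertz ≈ 2.155e-10 gigahertz (4 s.f.). Final answer: 2.155e-10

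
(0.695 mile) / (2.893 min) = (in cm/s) 644.4. Check: 1 mile = 1609.344 m, so 0.695 mile = 0.695 * 1609.344 = 1118.4941 m. 1 min = 60 s, so 2.893 min = 2.893 * 60 = 173.58 s. Combine: 1118.4941 m / 173.58 s = 6.4436806 m/s. 1 cm/s = 0.01 m/s, so 6.4436806 m/s = 6.4436806 / 0.01 = 644.36806 cm/s ≈ 644.4 cm/s (4 s.f.).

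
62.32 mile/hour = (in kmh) 1 mile/hour = 0.44704 m/s, so 62.32 mile/hour = 62.32 * 0.44704 = 27.859533 m/s. 1 kmh = 0.27777778 m/s, so 27.859533 m/s = 27.859533 / 0.27777778 = 100.29432 kmh ≈ 100.3 kmh (4 s.f.). Final answer: 100.3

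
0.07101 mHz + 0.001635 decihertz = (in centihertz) 1 mHz = 0.001 Hz, so 0.07101 mHz = 0.07101 * 0.001 = 7.101e-05 Hz. 1 decihertz = 0.1 Hz, so 0.001635 decihertz = 0.001635 * 0.1 = 0.0001635 Hz. Sum: 7.101e-05 + 0.0001635 = 0.00023451 Hz. 1 centihertz = 0.01 Hz, so 0.00023451 Hz = 0.00023451 / 0.01 = 0.023451 centihertz ≈ 0.02345 centihertz (4 s.f.). Final answer: 0.02345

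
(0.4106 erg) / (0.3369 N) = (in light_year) 1 erg = 1e-07 J, so 0.4106 erg = 0.4106 * 1e-07 = 4.106e-08 J. 0.3369 N is already in N. Combine: 4.106e-08 J / 0.3369 N = 1.2187593e-07 m. 1 light_year = 9.4607305e+15 m, so 1.2187593e-07 m = 1.2187593e-07 / 9.4607305e+15 = 1.2882296e-23 light_year ≈ 1.288e-23 light_year (4 s.f.). Final answer: 1.288e-23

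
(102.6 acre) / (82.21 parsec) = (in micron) 1 acre = 4046.8564 m^2, so 102.6 acre = 102.6 * 4046.8564 = 415207.47 m^2. 1 parsec = 3.0856776e+16 m, so 82.21 parsec = 82.21 * 3.0856776e+16 = 2.5367355e+18 m. Combine: 415207.47 m^2 / 2.5367355e+18 m = 1.6367787e-13 m. 1 micron = 1e-06 m, so 1.6367787e-13 m = 1.6367787e-13 / 1e-06 = 1.6367787e-07 micron ≈ 1.637e-07 micron (4 s.f.). Final answer: 1.637e-07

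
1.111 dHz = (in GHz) 1 dHz = 0.1 Hz, so 1.111 dHz = 1.111 * 0.1 = 0.1111 Hz. 1 GHz = 1e+09 Hz, so 0.1111 Hz = 0.1111 / 1e+09 = 1.111e-10 GHz. Final answer: 1.111e-10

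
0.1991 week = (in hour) 1 week = 604800 s, so 0.1991 week = 0.1991 * 604800 = 120415.68 s. 1 hour = 3600 s, so 120415.68 s = 120415.68 / 3600 = 33.4488 hour ≈ 33.45 hour (4 s.f.). Final answer: 33.45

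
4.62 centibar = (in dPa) 4.62e+04. Check: 1 centibar = 1000 Pa, so 4.62 centibar = 4.62 * 1000 = 4620 Pa. 1 dPa = 0.1 Pa, so 4620 Pa = 4620 / 0.1 = 46200 dPa ≈ 4.62e+04 dPa (4 s.f.).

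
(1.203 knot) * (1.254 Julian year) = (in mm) 2.449e+10. Check: 1 knot = 0.51444444 m/s, so 1.203 knot = 1.203 * 0.51444444 = 0.61887667 m/s. 1 Julian year = 31557600 s, so 1.254 Julian year = 1.254 * 31557600 = 39573230 s. Combine: 0.61887667 m/s * 39573230 s = 24490949 m. 1 mm = 0.001 m, so 24490949 m = 24490949 / 0.001 = 2.4490949e+10 mm ≈ 2.449e+10 mm (4 s.f.).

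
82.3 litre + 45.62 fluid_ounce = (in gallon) 1 litre = 0.001 m^3, so 82.3 litre = 82.3 * 0.001 = 0.0823 m^3. 1 fluid_ounce = 2.957353e-05 m^3, so 45.62 fluid_ounce = 45.62 * 2.957353e-05 = 0.0013491444 m^3. Sum: 0.0823 + 0.0013491444 = 0.083649144 m^3. 1 gallon = 0.0037854118 m^3, so 0.083649144 m^3 = 0.083649144 / 0.0037854118 = 22.097766 gallon ≈ 22.1 gallon (4 s.f.). Final answer: 22.1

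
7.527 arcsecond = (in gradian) 1 arcsecond = 4.8481368e-06 rad, so 7.527 arcsecond = 7.527 * 4.8481368e-06 = 3.6491926e-05 rad. 1 gradian = 0.015707963 rad, so 3.6491926e-05 rad = 3.6491926e-05 / 0.015707963 = 0.0023231481 gradian ≈ 0.002323 gradian (4 s.f.). Final answer: 0.002323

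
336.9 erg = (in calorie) 1 erg = 1e-07 J, so 336.9 erg = 336.9 * 1e-07 = 3.369e-05 J. 1 calorie = 4.184 J, so 3.369e-05 J = 3.369e-05 / 4.184 = 8.0521033e-06 calorie ≈ 8.052e-06 calorie (4 s.f.). Final answer: 8.052e-06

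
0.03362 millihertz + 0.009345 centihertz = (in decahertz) 1.271e-05. Check: 1 millihertz = 0.001 Hz, so 0.03362 millihertz = 0.03362 * 0.001 = 3.362e-05 Hz. 1 centihertz = 0.01 Hz, so 0.009345 centihertz = 0.009345 * 0.01 = 9.345e-05 Hz. Sum: 3.362e-05 + 9.345e-05 = 0.00012707 Hz. 1 decahertz = 10 Hz, so 0.00012707 Hz = 0.00012707 / 10 = 1.2707e-05 decahertz ≈ 1.271e-05 decahertz (4 s.f.).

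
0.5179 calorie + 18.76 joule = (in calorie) 5.002. Check: 1 calorie = 4.184 J, so 0.5179 calorie = 0.5179 * 4.184 = 2.1668936 J. 18.76 joule = 18.76 J. Sum: 2.1668936 + 18.76 = 20.926894 J. 1 calorie = 4.184 J, so 20.926894 J = 20.926894 / 4.184 = 5.0016476 calorie ≈ 5.002 calorie (4 s.f.).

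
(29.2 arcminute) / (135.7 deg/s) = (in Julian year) 1.136e-10. Check: 1 arcminute = 0.00029088821 rad, so 29.2 arcminute = 29.2 * 0.00029088821 = 0.0084939357 rad. 1 deg/s = 0.017453293 rad/s, so 135.7 deg/s = 135.7 * 0.017453293 = 2.3684118 rad/s. Combine: 0.0084939357 rad / 2.3684118 rad/s = 0.0035863424 s. 1 Julian year = 31557600 s, so 0.0035863424 s = 0.0035863424 / 31557600 = 1.1364433e-10 Julian year ≈ 1.136e-10 Julian year (4 s.f.).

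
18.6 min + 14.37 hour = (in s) 5.285e+04. Check: 1 min = 60 s, so 18.6 min = 18.6 * 60 = 1116 s. 1 hour = 3600 s, so 14.37 hour = 14.37 * 3600 = 51732 s. Sum: 1116 + 51732 = 52848 s. Result: 52848 s ≈ 5.285e+04 s (4 s.f.).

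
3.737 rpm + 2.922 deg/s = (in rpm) 1 rpm = 0.10471976 rad/s, so 3.737 rpm = 3.737 * 0.10471976 = 0.39133772 rad/s. 1 deg/s = 0.017453293 rad/s, so 2.922 deg/s = 2.922 * 0.017453293 = 0.050998521 rad/s. Sum: 0.39133772 + 0.050998521 = 0.44233625 rad/s. 1 rpm = 0.10471976 rad/s, so 0.44233625 rad/s = 0.44233625 / 0.10471976 = 4.224 rpm. Final answer: 4.224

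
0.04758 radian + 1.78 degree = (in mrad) 0.04758 radian = 0.04758 rad. 1 degree = 0.017453293 rad, so 1.78 degree = 1.78 * 0.017453293 = 0.031066861 rad. Sum: 0.04758 + 0.031066861 = 0.078646861 rad. 1 mrad = 0.001 rad, so 0.078646861 rad = 0.078646861 / 0.001 = 78.646861 mrad ≈ 78.65 mrad (4 s.f.). Final answer: 78.65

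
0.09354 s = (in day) 1.083e-06. Check: 1 day = 86400 s, so 0.09354 s = 0.09354 / 86400 = 1.0826389e-06 day ≈ 1.083e-06 day (4 s.f.).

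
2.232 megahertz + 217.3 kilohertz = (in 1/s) 2.449e+06. Check: 1 megahertz = 1000000 Hz, so 2.232 megahertz = 2.232 * 1000000 = 2232000 Hz. 1 kilohertz = 1000 Hz, so 217.3 kilohertz = 217.3 * 1000 = 217300 Hz. Sum: 2232000 + 217300 = 2449300 Hz. 2449300 Hz = 2449300 1/s ≈ 2.449e+06 1/s (4 s.f.).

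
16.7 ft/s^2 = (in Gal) 509. Check: 1 ft/s^2 = 0.3048 m/s^2, so 16.7 ft/s^2 = 16.7 * 0.3048 = 5.09016 m/s^2. 1 Gal = 0.01 m/s^2, so 5.09016 m/s^2 = 5.09016 / 0.01 = 509.016 Gal ≈ 509 Gal (4 s.f.).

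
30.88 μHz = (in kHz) 3.088e-08. Check: 1 μHz = 1e-06 Hz, so 30.88 μHz = 30.88 * 1e-06 = 3.088e-05 Hz. 1 kHz = 1000 Hz, so 3.088e-05 Hz = 3.088e-05 / 1000 = 3.088e-08 kHz.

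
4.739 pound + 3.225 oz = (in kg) 1 pound = 0.45359237 kg, so 4.739 pound = 4.739 * 0.45359237 = 2.1495742 kg. 1 oz = 0.028349523 kg, so 3.225 oz = 3.225 * 0.028349523 = 0.091427212 kg. Sum: 2.1495742 + 0.091427212 = 2.2410015 kg. Result: 2.2410015 kg ≈ 2.241 kg (4 s.f.). Final answer: 2.241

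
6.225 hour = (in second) 1 hour = 3600 s, so 6.225 hour = 6.225 * 3600 = 22410 s. 22410 s = 22410 second ≈ 2.241e+04 second (4 s.f.). Final answer: 2.241e+04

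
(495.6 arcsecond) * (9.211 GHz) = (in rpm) 1 arcsecond = 4.8481368e-06 rad, so 495.6 arcsecond = 495.6 * 4.8481368e-06 = 0.0024027366 rad. 1 GHz = 1e+09 Hz, so 9.211 GHz = 9.211 * 1e+09 = 9.211e+09 Hz. Combine: 0.0024027366 rad * 9.211e+09 Hz = 22131607 rad/s. 1 rpm = 0.10471976 rad/s, so 22131607 rad/s = 22131607 / 0.10471976 = 2.1134128e+08 rpm ≈ 2.113e+08 rpm (4 s.f.). Final answer: 2.113e+08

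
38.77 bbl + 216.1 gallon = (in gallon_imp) 1 bbl = 0.15898729 m^3, so 38.77 bbl = 38.77 * 0.15898729 = 6.1639374 m^3. 1 gallon = 0.0037854118 m^3, so 216.1 gallon = 216.1 * 0.0037854118 = 0.81802749 m^3. Sum: 6.1639374 + 0.81802749 = 6.9819649 m^3. 1 gallon_imp = 0.00454609 m^3, so 6.9819649 m^3 = 6.9819649 / 0.00454609 = 1535.8176 gallon_imp ≈ 1536 gallon_imp (4 s.f.). Final answer: 1536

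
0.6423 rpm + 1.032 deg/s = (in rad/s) 1 rpm = 0.10471976 rad/s, so 0.6423 rpm = 0.6423 * 0.10471976 = 0.067261499 rad/s. 1 deg/s = 0.017453293 rad/s, so 1.032 deg/s = 1.032 * 0.017453293 = 0.018011798 rad/s. Sum: 0.067261499 + 0.018011798 = 0.085273297 rad/s. Result: 0.085273297 rad/s ≈ 0.08527 rad/s (4 s.f.). Final answer: 0.08527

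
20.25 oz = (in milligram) 5.741e+05. Check: 1 oz = 0.028349523 kg, so 20.25 oz = 20.25 * 0.028349523 = 0.57407784 kg. 1 milligram = 1e-06 kg, so 0.57407784 kg = 0.57407784 / 1e-06 = 574077.84 milligram ≈ 5.741e+05 milligram (4 s.f.).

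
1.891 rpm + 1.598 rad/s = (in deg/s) 1 rpm = 0.10471976 rad/s, so 1.891 rpm = 1.891 * 0.10471976 = 0.19802506 rad/s. 1.598 rad/s is already in rad/s. Sum: 0.19802506 + 1.598 = 1.7960251 rad/s. 1 deg/s = 0.017453293 rad/s, so 1.7960251 rad/s = 1.7960251 / 0.017453293 = 102.90466 deg/s ≈ 102.9 deg/s (4 s.f.). Final answer: 102.9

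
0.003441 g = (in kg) 3.441e-06. Check: 1 g = 0.001 kg, so 0.003441 g = 0.003441 * 0.001 = 3.441e-06 kg. Result: 3.441e-06 kg.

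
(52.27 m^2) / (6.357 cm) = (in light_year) 52.27 m^2 is already in m^2. 1 cm = 0.01 m, so 6.357 cm = 6.357 * 0.01 = 0.06357 m. Combine: 52.27 m^2 / 0.06357 m = 822.2432 m. 1 light_year = 9.4607305e+15 m, so 822.2432 m = 822.2432 / 9.4607305e+15 = 8.6911174e-14 light_year ≈ 8.691e-14 light_year (4 s.f.). Final answer: 8.691e-14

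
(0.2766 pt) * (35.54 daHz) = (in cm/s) 3.468. Check: 1 pt = 0.00035277778 m, so 0.2766 pt = 0.2766 * 0.00035277778 = 9.7578333e-05 m. 1 daHz = 10 Hz, so 35.54 daHz = 35.54 * 10 = 355.4 Hz. Combine: 9.7578333e-05 m * 355.4 Hz = 0.03467934 m/s. 1 cm/s = 0.01 m/s, so 0.03467934 m/s = 0.03467934 / 0.01 = 3.467934 cm/s ≈ 3.468 cm/s (4 s.f.).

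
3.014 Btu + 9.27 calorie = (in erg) 1 Btu = 1055.0559 J, so 3.014 Btu = 3.014 * 1055.0559 = 3179.9383 J. 1 calorie = 4.184 J, so 9.27 calorie = 9.27 * 4.184 = 38.78568 J. Sum: 3179.9383 + 38.78568 = 3218.724 J. 1 erg = 1e-07 J, so 3218.724 J = 3218.724 / 1e-07 = 3.218724e+10 erg ≈ 3.219e+10 erg (4 s.f.). Final answer: 3.219e+10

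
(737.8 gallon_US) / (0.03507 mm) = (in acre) 1 gallon_US = 0.0037854118 m^3, so 737.8 gallon_US = 737.8 * 0.0037854118 = 2.7928768 m^3. 1 mm = 0.001 m, so 0.03507 mm = 0.03507 * 0.001 = 3.507e-05 m. Combine: 2.7928768 m^3 / 3.507e-05 m = 79637.206 m^2. 1 acre = 4046.8564 m^2, so 79637.206 m^2 = 79637.206 / 4046.8564 = 19.678782 acre ≈ 19.68 acre (4 s.f.). Final answer: 19.68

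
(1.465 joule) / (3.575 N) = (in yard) 0.4482. Check: 1.465 joule = 1.465 J. 3.575 N is already in N. Combine: 1.465 J / 3.575 N = 0.40979021 m. 1 yard = 0.9144 m, so 0.40979021 m = 0.40979021 / 0.9144 = 0.44815202 yard ≈ 0.4482 yard (4 s.f.).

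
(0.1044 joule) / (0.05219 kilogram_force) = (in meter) 0.1044 joule = 0.1044 J. 1 kilogram_force = 9.80665 N, so 0.05219 kilogram_force = 0.05219 * 9.80665 = 0.51180906 N. Combine: 0.1044 J / 0.51180906 N = 0.20398232 m. 0.20398232 m = 0.20398232 meter ≈ 0.204 meter (4 s.f.). Final answer: 0.204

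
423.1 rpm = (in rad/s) 1 rpm = 0.10471976 rad/s, so 423.1 rpm = 423.1 * 0.10471976 = 44.306928 rad/s. Result: 44.306928 rad/s ≈ 44.31 rad/s (4 s.f.). Final answer: 44.31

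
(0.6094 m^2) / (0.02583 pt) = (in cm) 6.688e+06. Check: 0.6094 m^2 is already in m^2. 1 pt = 0.00035277778 m, so 0.02583 pt = 0.02583 * 0.00035277778 = 9.11225e-06 m. Combine: 0.6094 m^2 / 9.11225e-06 m = 66877.006 m. 1 cm = 0.01 m, so 66877.006 m = 66877.006 / 0.01 = 6687700.6 cm ≈ 6.688e+06 cm (4 s.f.).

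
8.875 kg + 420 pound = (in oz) 7033. Check: 8.875 kg is already in kg. 1 pound = 0.45359237 kg, so 420 pound = 420 * 0.45359237 = 190.5088 kg. Sum: 8.875 + 190.5088 = 199.3838 kg. 1 oz = 0.028349523 kg, so 199.3838 kg = 199.3838 / 0.028349523 = 7033.0564 oz ≈ 7033 oz (4 s.f.).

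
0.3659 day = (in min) 1 day = 86400 s, so 0.3659 day = 0.3659 * 86400 = 31613.76 s. 1 min = 60 s, so 31613.76 s = 31613.76 / 60 = 526.896 min ≈ 526.9 min (4 s.f.). Final answer: 526.9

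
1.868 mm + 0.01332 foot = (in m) 0.005928. Check: 1 mm = 0.001 m, so 1.868 mm = 1.868 * 0.001 = 0.001868 m. 1 foot = 0.3048 m, so 0.01332 foot = 0.01332 * 0.3048 = 0.004059936 m. Sum: 0.001868 + 0.004059936 = 0.005927936 m. Result: 0.005927936 m ≈ 0.005928 m (4 s.f.).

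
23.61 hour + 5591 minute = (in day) 4.866. Check: 1 hour = 3600 s, so 23.61 hour = 23.61 * 3600 = 84996 s. 1 minute = 60 s, so 5591 minute = 5591 * 60 = 335460 s. Sum: 84996 + 335460 = 420456 s. 1 day = 86400 s, so 420456 s = 420456 / 86400 = 4.8663889 day ≈ 4.866 day (4 s.f.).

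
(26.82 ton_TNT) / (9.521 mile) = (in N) 1 ton_TNT = 4.184e+09 J, so 26.82 ton_TNT = 26.82 * 4.184e+09 = 1.1221488e+11 J. 1 mile = 1609.344 m, so 9.521 mile = 9.521 * 1609.344 = 15322.564 m. Combine: 1.1221488e+11 J / 15322.564 m = 7323505.3 N. Result: 7323505.3 N ≈ 7.324e+06 N (4 s.f.). Final answer: 7.324e+06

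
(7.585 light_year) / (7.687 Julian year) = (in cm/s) 1 light_year = 9.4607305e+15 m, so 7.585 light_year = 7.585 * 9.4607305e+15 = 7.1759641e+16 m. 1 Julian year = 31557600 s, so 7.687 Julian year = 7.687 * 31557600 = 2.4258327e+08 s. Combine: 7.1759641e+16 m / 2.4258327e+08 s = 2.9581447e+08 m/s. 1 cm/s = 0.01 m/s, so 2.9581447e+08 m/s = 2.9581447e+08 / 0.01 = 2.9581447e+10 cm/s ≈ 2.958e+10 cm/s (4 s.f.). Final answer: 2.958e+10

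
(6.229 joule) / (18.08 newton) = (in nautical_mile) 6.229 joule = 6.229 J. 18.08 newton = 18.08 N. Combine: 6.229 J / 18.08 N = 0.34452434 m. 1 nautical_mile = 1852 m, so 0.34452434 m = 0.34452434 / 1852 = 0.00018602826 nautical_mile ≈ 0.000186 nautical_mile (4 s.f.). Final answer: 0.000186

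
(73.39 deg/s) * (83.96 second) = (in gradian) 1 deg/s = 0.017453293 rad/s, so 73.39 deg/s = 73.39 * 0.017453293 = 1.2808971 rad/s. 83.96 second = 83.96 s. Combine: 1.2808971 rad/s * 83.96 s = 107.54412 rad. 1 gradian = 0.015707963 rad, so 107.54412 rad = 107.54412 / 0.015707963 = 6846.4716 gradian ≈ 6846 gradian (4 s.f.). Final answer: 6846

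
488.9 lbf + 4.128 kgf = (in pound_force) 498. Check: 1 lbf = 4.4482216 N, so 488.9 lbf = 488.9 * 4.4482216 = 2174.7355 N. 1 kgf = 9.80665 N, so 4.128 kgf = 4.128 * 9.80665 = 40.481851 N. Sum: 2174.7355 + 40.481851 = 2215.2174 N. 1 pound_force = 4.4482216 N, so 2215.2174 N = 2215.2174 / 4.4482216 = 498.00068 pound_force ≈ 498 pound_force (4 s.f.).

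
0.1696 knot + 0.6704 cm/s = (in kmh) 1 knot = 0.51444444 m/s, so 0.1696 knot = 0.1696 * 0.51444444 = 0.087249778 m/s. 1 cm/s = 0.01 m/s, so 0.6704 cm/s = 0.6704 * 0.01 = 0.006704 m/s. Sum: 0.087249778 + 0.006704 = 0.093953778 m/s. 1 kmh = 0.27777778 m/s, so 0.093953778 m/s = 0.093953778 / 0.27777778 = 0.3382336 kmh ≈ 0.3382 kmh (4 s.f.). Final answer: 0.3382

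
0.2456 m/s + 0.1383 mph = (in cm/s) 30.74. Check: 0.2456 m/s is already in m/s. 1 mph = 0.44704 m/s, so 0.1383 mph = 0.1383 * 0.44704 = 0.061825632 m/s. Sum: 0.2456 + 0.061825632 = 0.30742563 m/s. 1 cm/s = 0.01 m/s, so 0.30742563 m/s = 0.30742563 / 0.01 = 30.742563 cm/s ≈ 30.74 cm/s (4 s.f.).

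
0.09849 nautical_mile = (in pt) 1 nautical_mile = 1852 m, so 0.09849 nautical_mile = 0.09849 * 1852 = 182.40348 m. 1 pt = 0.00035277778 m, so 182.40348 m = 182.40348 / 0.00035277778 = 517049.23 pt ≈ 5.17e+05 pt (4 s.f.). Final answer: 5.17e+05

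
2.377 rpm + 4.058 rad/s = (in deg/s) 1 rpm = 0.10471976 rad/s, so 2.377 rpm = 2.377 * 0.10471976 = 0.24891886 rad/s. 4.058 rad/s is already in rad/s. Sum: 0.24891886 + 4.058 = 4.3069189 rad/s. 1 deg/s = 0.017453293 rad/s, so 4.3069189 rad/s = 4.3069189 / 0.017453293 = 246.76827 deg/s ≈ 246.8 deg/s (4 s.f.). Final answer: 246.8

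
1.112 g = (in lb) 0.002452. Check: 1 g = 0.001 kg, so 1.112 g = 1.112 * 0.001 = 0.001112 kg. 1 lb = 0.45359237 kg, so 0.001112 kg = 0.001112 / 0.45359237 = 0.0024515404 lb ≈ 0.002452 lb (4 s.f.).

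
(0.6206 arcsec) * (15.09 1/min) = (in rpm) 7.226e-06. Check: 1 arcsec = 4.8481368e-06 rad, so 0.6206 arcsec = 0.6206 * 4.8481368e-06 = 3.0087537e-06 rad. 1 1/min = 0.016666667 Hz, so 15.09 1/min = 15.09 * 0.016666667 = 0.2515 Hz. Combine: 3.0087537e-06 rad * 0.2515 Hz = 7.5670156e-07 rad/s. 1 rpm = 0.10471976 rad/s, so 7.5670156e-07 rad/s = 7.5670156e-07 / 0.10471976 = 7.2259676e-06 rpm ≈ 7.226e-06 rpm (4 s.f.).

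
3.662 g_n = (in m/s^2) 1 g_n = 9.80665 m/s^2, so 3.662 g_n = 3.662 * 9.80665 = 35.911952 m/s^2. Result: 35.911952 m/s^2 ≈ 35.91 m/s^2 (4 s.f.). Final answer: 35.91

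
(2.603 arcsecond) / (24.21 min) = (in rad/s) 1 arcsecond = 4.8481368e-06 rad, so 2.603 arcsecond = 2.603 * 4.8481368e-06 = 1.26197e-05 rad. 1 min = 60 s, so 24.21 min = 24.21 * 60 = 1452.6 s. Combine: 1.26197e-05 rad / 1452.6 s = 8.6876636e-09 rad/s. Result: 8.6876636e-09 rad/s ≈ 8.688e-09 rad/s (4 s.f.). Final answer: 8.688e-09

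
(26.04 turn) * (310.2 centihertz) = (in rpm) 4847. Check: 1 turn = 6.2831853 rad, so 26.04 turn = 26.04 * 6.2831853 = 163.61415 rad. 1 centihertz = 0.01 Hz, so 310.2 centihertz = 310.2 * 0.01 = 3.102 Hz. Combine: 163.61415 rad * 3.102 Hz = 507.53108 rad/s. 1 rpm = 0.10471976 rad/s, so 507.53108 rad/s = 507.53108 / 0.10471976 = 4846.5648 rpm ≈ 4847 rpm (4 s.f.).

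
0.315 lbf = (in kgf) 0.1429. Check: 1 lbf = 4.4482216 N, so 0.315 lbf = 0.315 * 4.4482216 = 1.4011898 N. 1 kgf = 9.80665 N, so 1.4011898 N = 1.4011898 / 9.80665 = 0.1428816 kgf ≈ 0.1429 kgf (4 s.f.).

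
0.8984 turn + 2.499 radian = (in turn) 1 turn = 6.2831853 rad, so 0.8984 turn = 0.8984 * 6.2831853 = 5.6448137 rad. 2.499 radian = 2.499 rad. Sum: 5.6448137 + 2.499 = 8.1438137 rad. 1 turn = 6.2831853 rad, so 8.1438137 rad = 8.1438137 / 6.2831853 = 1.2961282 turn ≈ 1.296 turn (4 s.f.). Final answer: 1.296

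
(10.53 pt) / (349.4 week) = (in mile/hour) 3.932e-11. Check: 1 pt = 0.00035277778 m, so 10.53 pt = 10.53 * 0.00035277778 = 0.00371475 m. 1 week = 604800 s, so 349.4 week = 349.4 * 604800 = 2.1131712e+08 s. Combine: 0.00371475 m / 2.1131712e+08 s = 1.757903e-11 m/s. 1 mile/hour = 0.44704 m/s, so 1.757903e-11 m/s = 1.757903e-11 / 0.44704 = 3.932317e-11 mile/hour ≈ 3.932e-11 mile/hour (4 s.f.).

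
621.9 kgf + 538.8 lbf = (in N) 8495. Check: 1 kgf = 9.80665 N, so 621.9 kgf = 621.9 * 9.80665 = 6098.7556 N. 1 lbf = 4.4482216 N, so 538.8 lbf = 538.8 * 4.4482216 = 2396.7018 N. Sum: 6098.7556 + 2396.7018 = 8495.4574 N. Result: 8495.4574 N ≈ 8495 N (4 s.f.).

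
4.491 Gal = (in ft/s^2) 0.1473. Check: 1 Gal = 0.01 m/s^2, so 4.491 Gal = 4.491 * 0.01 = 0.04491 m/s^2. 1 ft/s^2 = 0.3048 m/s^2, so 0.04491 m/s^2 = 0.04491 / 0.3048 = 0.14734252 ft/s^2 ≈ 0.1473 ft/s^2 (4 s.f.).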